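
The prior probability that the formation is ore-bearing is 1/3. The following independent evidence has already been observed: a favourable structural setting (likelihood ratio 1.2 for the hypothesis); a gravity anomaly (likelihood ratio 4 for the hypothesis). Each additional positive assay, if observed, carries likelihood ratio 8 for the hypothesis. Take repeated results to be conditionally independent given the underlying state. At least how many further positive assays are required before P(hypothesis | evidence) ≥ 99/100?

Prior odds = (1/3)/(2/3) = 0.5.
Combined Bayes factor of the evidence already in hand = 1.2 × 4 = 4.8.
Odds after that evidence = 0.5 × 4.8 = 2.4.
Target odds = 0.99/0.01 = 99.
Need 8ⁿ ≥ 99 ÷ 2.4 = 41.25.
8¹ = 8 falls short of 41.25 but 8² = 64 reaches it, so n = 2.

2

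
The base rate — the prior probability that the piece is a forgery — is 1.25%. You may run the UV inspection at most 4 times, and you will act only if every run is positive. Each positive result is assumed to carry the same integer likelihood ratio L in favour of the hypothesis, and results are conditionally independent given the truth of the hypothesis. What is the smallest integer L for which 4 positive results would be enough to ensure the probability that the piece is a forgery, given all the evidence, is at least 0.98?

Prior odds = 0.0125/0.9875 = 1/79.
Target odds = 0.98/0.02 = 49.
Need L⁴ ≥ 49 ÷ (1/79) = 3871.
7⁴ = 2401 < 3871 ≤ 4096 = 8⁴, so L = 8.

8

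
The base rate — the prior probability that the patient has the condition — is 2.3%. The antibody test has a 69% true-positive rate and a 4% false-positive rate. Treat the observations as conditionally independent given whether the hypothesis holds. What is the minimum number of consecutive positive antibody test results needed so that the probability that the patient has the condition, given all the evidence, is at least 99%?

3

Prior odds = 0.023/0.977 = 23/977.
Likelihood ratio of a positive result = 0.69/0.04 = 17.25.
Target posterior odds = 0.99/0.01 = 99.
Require 17.25ⁿ ≥ 99 ÷ (23/977) = 96723/23.
17.25² = 297.5625 falls short of 96723/23 but 17.25³ = 5132.953125 reaches it, so n = 3.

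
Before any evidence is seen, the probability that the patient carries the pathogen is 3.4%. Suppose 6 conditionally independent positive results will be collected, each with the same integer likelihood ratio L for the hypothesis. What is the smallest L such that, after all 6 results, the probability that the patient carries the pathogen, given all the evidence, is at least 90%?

Prior odds = 0.034/0.966 = 17/483.
Target odds = 0.9/0.1 = 9.
Need L⁶ ≥ 9 ÷ (17/483) = 4347/17.
2⁶ = 64 < 4347/17 ≤ 729 = 3⁶, so L = 3.

3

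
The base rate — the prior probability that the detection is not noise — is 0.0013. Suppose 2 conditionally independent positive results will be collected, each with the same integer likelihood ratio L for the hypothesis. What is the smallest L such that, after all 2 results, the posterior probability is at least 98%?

195

Prior odds = 0.0013/0.9987 = 13/9987.
Target odds = 0.98/0.02 = 49.
Need L² ≥ 49 ÷ (13/9987) = 489363/13.
194² = 37636 < 489363/13 ≤ 38025 = 195², so L = 195.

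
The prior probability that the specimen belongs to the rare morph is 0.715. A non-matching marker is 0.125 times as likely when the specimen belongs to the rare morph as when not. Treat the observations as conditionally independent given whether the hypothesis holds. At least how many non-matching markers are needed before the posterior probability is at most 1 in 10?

Prior odds = 0.715/0.285 = 143/57.
Likelihood ratio per non-matching marker = 0.125.
Target posterior odds = 0.1/0.9 = 1/9.
Need (143/57) × 0.125ⁿ ≤ 1/9, i.e. 0.125ⁿ ≤ 19/429.
0.125¹ = 0.125 is still above 19/429 but 0.125² = 0.015625 is at or below it, so n = 2.

2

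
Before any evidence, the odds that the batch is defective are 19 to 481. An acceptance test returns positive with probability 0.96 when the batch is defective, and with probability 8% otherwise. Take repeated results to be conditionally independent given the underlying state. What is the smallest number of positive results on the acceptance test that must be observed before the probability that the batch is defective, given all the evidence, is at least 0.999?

Prior odds = 19/481.
Likelihood ratio of a positive result = 0.96/0.08 = 12.
Target posterior odds = 0.999/0.001 = 999.
Need (19/481) × 12ⁿ ≥ 999, i.e. 12ⁿ ≥ 480519/19.
12⁴ = 20736 falls short of 480519/19 but 12⁵ = 248832 reaches it, so n = 5.

5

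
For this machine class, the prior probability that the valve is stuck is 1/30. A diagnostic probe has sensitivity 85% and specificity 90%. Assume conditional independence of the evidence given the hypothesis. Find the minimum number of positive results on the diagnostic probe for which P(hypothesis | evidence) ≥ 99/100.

4

Prior odds: (1/30) ÷ (29/30) = 1/29.
False-positive rate = 1 − 0.9 = 0.1; likelihood ratio of a positive = 0.85/0.1 = 8.5.
Target odds: 0.99 ÷ 0.01 = 99.
Require 8.5ⁿ ≥ 99 ÷ (1/29) = 2871.
8.5³ = 614.125 falls short of 2871 but 8.5⁴ = 5220.0625 reaches it, so n = 4.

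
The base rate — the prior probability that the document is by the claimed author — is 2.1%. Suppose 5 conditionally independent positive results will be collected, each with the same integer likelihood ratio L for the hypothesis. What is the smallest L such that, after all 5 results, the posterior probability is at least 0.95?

Prior odds = 0.021/0.979 = 21/979.
Target odds = 0.95/0.05 = 19.
Need L⁵ ≥ 19 ÷ (21/979) = 18601/21.
3⁵ = 243 < 18601/21 ≤ 1024 = 4⁵, so L = 4.

4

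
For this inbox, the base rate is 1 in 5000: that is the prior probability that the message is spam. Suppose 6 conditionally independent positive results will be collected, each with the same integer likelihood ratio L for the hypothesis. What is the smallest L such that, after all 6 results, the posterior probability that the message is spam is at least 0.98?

Prior odds = 0.0002/0.9998 = 1/4999.
Target odds = 0.98/0.02 = 49.
Need L⁶ ≥ 49 ÷ (1/4999) = 244951.
7⁶ = 117649 < 244951 ≤ 262144 = 8⁶, so L = 8.

8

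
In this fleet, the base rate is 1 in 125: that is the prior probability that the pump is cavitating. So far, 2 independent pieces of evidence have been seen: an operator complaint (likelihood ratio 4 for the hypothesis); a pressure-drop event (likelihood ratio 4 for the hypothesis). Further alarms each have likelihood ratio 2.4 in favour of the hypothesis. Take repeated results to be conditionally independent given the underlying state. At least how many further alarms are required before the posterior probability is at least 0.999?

Prior odds = 0.008/0.992 = 1/124.
Combined Bayes factor of the evidence already in hand = 4 × 4 = 16.
Odds after that evidence = (1/124) × 16 = 4/31.
Target odds = 0.999/0.001 = 999.
Need 2.4ⁿ ≥ 999 ÷ (4/31) = 7742.25.
2.4¹⁰ ≈6340.34 falls short of 7742.25 but 2.4¹¹ ≈15216.8 reaches it, so n = 11.

11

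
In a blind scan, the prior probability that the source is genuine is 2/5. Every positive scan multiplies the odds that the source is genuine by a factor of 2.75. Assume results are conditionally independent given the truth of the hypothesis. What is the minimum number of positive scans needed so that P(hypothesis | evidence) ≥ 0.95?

4

Prior odds: 0.4 ÷ 0.6 = 2/3.
Likelihood ratio per positive scan = 2.75.
Target posterior odds = 0.95/0.05 = 19.
Require 2.75ⁿ ≥ 19 ÷ (2/3) = 28.5.
2.75³ = 20.796875 falls short of 28.5 but 2.75⁴ = 57.19140625 reaches it, so n = 4.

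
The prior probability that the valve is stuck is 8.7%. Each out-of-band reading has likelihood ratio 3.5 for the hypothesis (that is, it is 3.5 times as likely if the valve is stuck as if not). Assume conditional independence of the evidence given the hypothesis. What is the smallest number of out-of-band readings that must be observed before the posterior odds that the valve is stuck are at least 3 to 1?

3

Prior odds = 0.087/0.913 = 87/913.
Likelihood ratio per out-of-band reading = 3.5.
Target odds = 3.
Require 3.5ⁿ ≥ 3 ÷ (87/913) = 913/29.
3.5² = 12.25 falls short of 913/29 but 3.5³ = 42.875 reaches it, so n = 3.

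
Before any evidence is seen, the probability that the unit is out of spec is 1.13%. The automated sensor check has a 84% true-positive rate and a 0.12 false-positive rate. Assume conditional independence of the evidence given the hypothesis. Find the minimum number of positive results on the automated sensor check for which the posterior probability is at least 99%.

5

Prior odds: 0.0113 ÷ 0.9887 = 113/9887.
Likelihood ratio of a positive result = 0.84/0.12 = 7.
Target posterior odds = 0.99/0.01 = 99.
Require 7ⁿ ≥ 99 ÷ (113/9887) = 978813/113.
7⁴ = 2401 falls short of 978813/113 but 7⁵ = 16807 reaches it, so n = 5.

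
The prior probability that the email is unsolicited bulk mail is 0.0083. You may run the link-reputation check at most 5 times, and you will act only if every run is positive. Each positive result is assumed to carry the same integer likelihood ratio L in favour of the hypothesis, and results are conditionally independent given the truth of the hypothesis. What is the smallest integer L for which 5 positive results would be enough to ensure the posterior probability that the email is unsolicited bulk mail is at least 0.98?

Prior odds = 0.0083/0.9917 = 83/9917.
Target odds = 0.98/0.02 = 49.
Need L⁵ ≥ 49 ÷ (83/9917) = 485933/83.
5⁵ = 3125 < 485933/83 ≤ 7776 = 6⁵, so L = 6.

6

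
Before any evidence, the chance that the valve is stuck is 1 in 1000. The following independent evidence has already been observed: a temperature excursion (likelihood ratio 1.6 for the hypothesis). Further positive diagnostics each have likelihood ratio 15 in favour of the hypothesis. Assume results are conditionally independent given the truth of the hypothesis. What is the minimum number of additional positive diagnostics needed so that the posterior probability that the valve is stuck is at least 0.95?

Prior odds = 0.001/0.999 = 1/999.
Bayes factor of the evidence already in hand = 1.6.
Odds after that evidence = (1/999) × 1.6 = 8/4995.
Target odds = 0.95/0.05 = 19.
Need 15ⁿ ≥ 19 ÷ (8/4995) = 11863.125.
15³ = 3375 falls short of 11863.125 but 15⁴ = 50625 reaches it, so n = 4.

4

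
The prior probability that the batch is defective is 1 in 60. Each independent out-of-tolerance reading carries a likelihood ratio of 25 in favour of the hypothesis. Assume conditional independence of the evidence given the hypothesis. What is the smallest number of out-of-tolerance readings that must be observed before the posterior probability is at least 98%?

3

Prior odds = (1/60)/(59/60) = 1/59.
Likelihood ratio per out-of-tolerance reading = 25.
Target odds: 0.98 ÷ 0.02 = 49.
Need (1/59) × 25ⁿ ≥ 49, i.e. 25ⁿ ≥ 2891.
25² = 625 falls short of 2891 but 25³ = 15625 reaches it, so n = 3.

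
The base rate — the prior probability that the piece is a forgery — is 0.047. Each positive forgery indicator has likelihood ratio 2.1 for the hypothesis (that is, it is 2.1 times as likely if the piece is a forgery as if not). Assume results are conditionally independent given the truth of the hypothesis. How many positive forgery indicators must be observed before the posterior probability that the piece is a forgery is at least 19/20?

Prior odds: 0.047 ÷ 0.953 = 47/953.
Likelihood ratio per positive forgery indicator = 2.1.
Target odds: 0.95 ÷ 0.05 = 19.
Require 2.1ⁿ ≥ 19 ÷ (47/953) = 18107/47.
2.1⁸ ≈378.229 falls short of 18107/47 but 2.1⁹ ≈794.28 reaches it, so n = 9.

9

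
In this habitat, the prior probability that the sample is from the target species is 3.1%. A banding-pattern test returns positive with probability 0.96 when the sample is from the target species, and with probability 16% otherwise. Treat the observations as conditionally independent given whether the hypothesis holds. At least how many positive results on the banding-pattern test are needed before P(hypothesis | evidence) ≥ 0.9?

4

Prior odds = 0.031/0.969 = 31/969.
Likelihood ratio of a positive result = 0.96/0.16 = 6.
Target posterior odds = 0.9/0.1 = 9.
Need (31/969) × 6ⁿ ≥ 9, i.e. 6ⁿ ≥ 8721/31.
6³ = 216 falls short of 8721/31 but 6⁴ = 1296 reaches it, so n = 4.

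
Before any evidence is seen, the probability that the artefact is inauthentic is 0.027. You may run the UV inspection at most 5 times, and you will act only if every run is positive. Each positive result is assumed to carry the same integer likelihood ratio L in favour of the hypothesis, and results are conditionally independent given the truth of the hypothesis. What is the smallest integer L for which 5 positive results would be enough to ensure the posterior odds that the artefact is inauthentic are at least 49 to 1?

Prior odds = 0.027/0.973 = 27/973.
Target odds = 49.
Need L⁵ ≥ 49 ÷ (27/973) = 47677/27.
4⁵ = 1024 < 47677/27 ≤ 3125 = 5⁵, so L = 5.

5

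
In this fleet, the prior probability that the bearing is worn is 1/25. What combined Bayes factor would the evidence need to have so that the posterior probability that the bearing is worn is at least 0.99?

Prior odds = 0.04/0.96 = 1/24.
Target odds = 0.99/0.01 = 99.
Required Bayes factor = 99 ÷ (1/24) = 2376.

2376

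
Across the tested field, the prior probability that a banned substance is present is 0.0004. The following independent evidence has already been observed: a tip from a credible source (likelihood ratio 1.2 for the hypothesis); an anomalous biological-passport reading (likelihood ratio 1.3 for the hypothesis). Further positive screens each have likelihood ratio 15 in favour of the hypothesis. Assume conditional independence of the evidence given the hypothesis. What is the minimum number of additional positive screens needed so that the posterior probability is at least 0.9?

4

Prior odds = 0.0004/0.9996 = 1/2499.
Combined Bayes factor of the evidence already in hand = 1.2 × 1.3 = 1.56.
Odds after that evidence = (1/2499) × 1.56 = 13/20825.
Target odds = 0.9/0.1 = 9.
Need 15ⁿ ≥ 9 ÷ (13/20825) = 187425/13.
15³ = 3375 falls short of 187425/13 but 15⁴ = 50625 reaches it, so n = 4.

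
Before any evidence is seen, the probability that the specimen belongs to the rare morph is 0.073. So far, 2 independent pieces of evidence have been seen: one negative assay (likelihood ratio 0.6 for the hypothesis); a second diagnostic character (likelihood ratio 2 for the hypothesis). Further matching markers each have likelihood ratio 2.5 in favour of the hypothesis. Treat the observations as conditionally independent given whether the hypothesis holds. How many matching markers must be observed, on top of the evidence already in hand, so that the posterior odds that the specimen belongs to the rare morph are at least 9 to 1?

5

Prior odds = 0.073/0.927 = 73/927.
Combined Bayes factor of the evidence already in hand = 0.6 × 2 = 1.2.
Odds after that evidence = (73/927) × 1.2 = 146/1545.
Target odds = 9.
Need 2.5ⁿ ≥ 9 ÷ (146/1545) = 13905/146.
2.5⁴ = 39.0625 falls short of 13905/146 but 2.5⁵ = 97.65625 reaches it, so n = 5.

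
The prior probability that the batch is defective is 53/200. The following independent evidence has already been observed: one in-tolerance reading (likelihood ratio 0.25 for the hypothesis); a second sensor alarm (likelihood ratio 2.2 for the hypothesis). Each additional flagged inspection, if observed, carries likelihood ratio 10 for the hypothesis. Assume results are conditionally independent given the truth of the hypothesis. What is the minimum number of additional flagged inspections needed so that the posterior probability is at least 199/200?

Prior odds = 0.265/0.735 = 53/147.
Combined Bayes factor of the evidence already in hand = 0.25 × 2.2 = 0.55.
Odds after that evidence = (53/147) × 0.55 = 583/2940.
Target odds = 0.995/0.005 = 199.
Need 10ⁿ ≥ 199 ÷ (583/2940) = 585060/583.
10³ = 1000 falls short of 585060/583 but 10⁴ = 10000 reaches it, so n = 4.

4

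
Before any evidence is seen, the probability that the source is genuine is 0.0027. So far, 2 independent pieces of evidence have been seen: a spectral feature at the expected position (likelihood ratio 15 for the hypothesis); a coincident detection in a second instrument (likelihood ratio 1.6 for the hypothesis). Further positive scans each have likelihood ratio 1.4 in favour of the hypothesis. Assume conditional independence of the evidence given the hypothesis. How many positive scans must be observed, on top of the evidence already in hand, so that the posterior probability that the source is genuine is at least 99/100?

Prior odds = 0.0027/0.9973 = 27/9973.
Combined Bayes factor of the evidence already in hand = 15 × 1.6 = 24.
Odds after that evidence = (27/9973) × 24 = 648/9973.
Target odds = 0.99/0.01 = 99.
Need 1.4ⁿ ≥ 99 ÷ (648/9973) = 109703/72.
1.4²¹ ≈1171.36 falls short of 109703/72 but 1.4²² ≈1639.9 reaches it, so n = 22.

22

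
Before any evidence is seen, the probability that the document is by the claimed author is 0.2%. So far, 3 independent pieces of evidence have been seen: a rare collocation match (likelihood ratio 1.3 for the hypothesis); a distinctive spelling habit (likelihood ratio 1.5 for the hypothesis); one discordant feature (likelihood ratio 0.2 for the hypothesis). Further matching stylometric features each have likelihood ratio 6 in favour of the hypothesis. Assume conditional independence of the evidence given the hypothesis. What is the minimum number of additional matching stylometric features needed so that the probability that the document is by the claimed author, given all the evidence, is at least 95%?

Prior odds = 0.002/0.998 = 1/499.
Combined Bayes factor of the evidence already in hand = 1.3 × 1.5 × 0.2 = 0.39.
Odds after that evidence = (1/499) × 0.39 = 39/49900.
Target odds = 0.95/0.05 = 19.
Need 6ⁿ ≥ 19 ÷ (39/49900) = 948100/39.
6⁵ = 7776 falls short of 948100/39 but 6⁶ = 46656 reaches it, so n = 6.

6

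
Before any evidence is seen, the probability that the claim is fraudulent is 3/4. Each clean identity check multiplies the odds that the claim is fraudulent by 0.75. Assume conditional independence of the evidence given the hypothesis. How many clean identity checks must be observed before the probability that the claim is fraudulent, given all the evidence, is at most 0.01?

Prior odds = 0.75/0.25 = 3.
Likelihood ratio per clean identity check = 0.75.
Target posterior odds = 0.01/0.99 = 1/99.
Need 3 × 0.75ⁿ ≤ 1/99, i.e. 0.75ⁿ ≤ 1/297.
0.75¹⁹ ≈0.00422828 is still above 1/297 but 0.75²⁰ ≈0.00317121 is at or below it, so n = 20.

20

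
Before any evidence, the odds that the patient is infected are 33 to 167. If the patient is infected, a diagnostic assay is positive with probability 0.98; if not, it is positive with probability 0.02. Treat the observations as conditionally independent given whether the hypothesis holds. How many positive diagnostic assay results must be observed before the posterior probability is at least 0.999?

Prior odds = 33/167.
Likelihood ratio of a positive = 0.98/0.02 = 49.
Target posterior odds = 0.999/0.001 = 999.
Require 49ⁿ ≥ 999 ÷ (33/167) = 55611/11.
49² = 2401 falls short of 55611/11 but 49³ = 117649 reaches it, so n = 3.

3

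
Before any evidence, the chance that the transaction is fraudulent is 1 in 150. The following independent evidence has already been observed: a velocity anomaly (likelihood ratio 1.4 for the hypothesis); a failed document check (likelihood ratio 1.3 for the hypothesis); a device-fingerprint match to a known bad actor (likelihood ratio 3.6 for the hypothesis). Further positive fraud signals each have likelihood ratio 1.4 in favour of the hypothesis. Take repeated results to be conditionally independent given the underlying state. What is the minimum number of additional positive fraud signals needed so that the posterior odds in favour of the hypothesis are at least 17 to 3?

15

Prior odds = (1/150)/(149/150) = 1/149.
Combined Bayes factor of the evidence already in hand = 1.4 × 1.3 × 3.6 = 6.552.
Odds after that evidence = (1/149) × 6.552 = 819/18625.
Target odds = 17/3.
Need 1.4ⁿ ≥ 17/3 ÷ (819/18625) = 316625/2457.
1.4¹⁴ ≈111.12 falls short of 316625/2457 but 1.4¹⁵ ≈155.568 reaches it, so n = 15.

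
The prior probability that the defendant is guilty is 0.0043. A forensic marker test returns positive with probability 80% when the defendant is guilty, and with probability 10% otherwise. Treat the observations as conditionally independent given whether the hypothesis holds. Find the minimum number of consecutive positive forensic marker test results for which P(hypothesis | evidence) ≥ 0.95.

Prior odds: 0.0043 ÷ 0.9957 = 43/9957.
Likelihood ratio of a positive result = 0.8/0.1 = 8.
Target posterior odds = 0.95/0.05 = 19.
Require 8ⁿ ≥ 19 ÷ (43/9957) = 189183/43.
8⁴ = 4096 falls short of 189183/43 but 8⁵ = 32768 reaches it, so n = 5.

5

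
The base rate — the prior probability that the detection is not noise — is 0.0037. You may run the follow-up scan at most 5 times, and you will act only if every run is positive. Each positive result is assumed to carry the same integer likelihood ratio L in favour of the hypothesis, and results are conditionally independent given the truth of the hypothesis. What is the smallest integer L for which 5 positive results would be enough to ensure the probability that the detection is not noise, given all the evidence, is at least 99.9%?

Prior odds = 0.0037/0.9963 = 37/9963.
Target odds = 0.999/0.001 = 999.
Need L⁵ ≥ 999 ÷ (37/9963) = 269001.
12⁵ = 248832 < 269001 ≤ 371293 = 13⁵, so L = 13.

13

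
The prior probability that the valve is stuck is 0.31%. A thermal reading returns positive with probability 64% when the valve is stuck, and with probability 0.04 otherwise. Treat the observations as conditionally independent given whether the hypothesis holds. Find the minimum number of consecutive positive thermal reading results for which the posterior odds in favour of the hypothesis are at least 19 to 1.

4

Prior odds: 0.0031 ÷ 0.9969 = 31/9969.
Likelihood ratio of a positive result = 0.64/0.04 = 16.
Target odds = 19.
Require 16ⁿ ≥ 19 ÷ (31/9969) = 189411/31.
16³ = 4096 falls short of 189411/31 but 16⁴ = 65536 reaches it, so n = 4.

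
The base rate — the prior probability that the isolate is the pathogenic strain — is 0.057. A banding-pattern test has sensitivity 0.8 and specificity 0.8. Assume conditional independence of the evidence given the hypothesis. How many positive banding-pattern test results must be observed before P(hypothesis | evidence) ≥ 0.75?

Prior odds: 0.057 ÷ 0.943 = 57/943.
False-positive rate = 1 − 0.8 = 0.2; likelihood ratio of a positive = 0.8/0.2 = 4.
Target odds: 0.75 ÷ 0.25 = 3.
Require 4ⁿ ≥ 3 ÷ (57/943) = 943/19.
4² = 16 falls short of 943/19 but 4³ = 64 reaches it, so n = 3.

3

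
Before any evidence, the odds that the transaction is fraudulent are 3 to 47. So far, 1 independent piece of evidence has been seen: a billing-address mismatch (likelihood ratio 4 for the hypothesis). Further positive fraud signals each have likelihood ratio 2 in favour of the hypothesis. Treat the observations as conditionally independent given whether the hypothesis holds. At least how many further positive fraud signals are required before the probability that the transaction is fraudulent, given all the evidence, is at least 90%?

6

Prior odds = 3/47.
Bayes factor of the evidence already in hand = 4.
Odds after that evidence = (3/47) × 4 = 12/47.
Target odds = 0.9/0.1 = 9.
Need 2ⁿ ≥ 9 ÷ (12/47) = 35.25.
2⁵ = 32 falls short of 35.25 but 2⁶ = 64 reaches it, so n = 6.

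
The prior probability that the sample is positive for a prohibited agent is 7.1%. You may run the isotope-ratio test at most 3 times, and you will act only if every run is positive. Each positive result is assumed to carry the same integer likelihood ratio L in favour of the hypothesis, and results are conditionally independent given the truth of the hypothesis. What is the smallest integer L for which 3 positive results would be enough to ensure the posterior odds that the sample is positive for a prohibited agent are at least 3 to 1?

Prior odds = 0.071/0.929 = 71/929.
Target odds = 3.
Need L³ ≥ 3 ÷ (71/929) = 2787/71.
3³ = 27 < 2787/71 ≤ 64 = 4³, so L = 4.

4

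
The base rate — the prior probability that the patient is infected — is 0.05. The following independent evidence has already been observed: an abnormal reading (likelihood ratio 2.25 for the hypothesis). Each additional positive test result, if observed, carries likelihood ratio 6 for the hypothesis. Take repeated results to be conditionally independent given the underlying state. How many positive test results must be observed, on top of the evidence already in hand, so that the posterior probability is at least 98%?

4

Prior odds = 0.05/0.95 = 1/19.
Bayes factor of the evidence already in hand = 2.25.
Odds after that evidence = (1/19) × 2.25 = 9/76.
Target odds = 0.98/0.02 = 49.
Need 6ⁿ ≥ 49 ÷ (9/76) = 3724/9.
6³ = 216 falls short of 3724/9 but 6⁴ = 1296 reaches it, so n = 4.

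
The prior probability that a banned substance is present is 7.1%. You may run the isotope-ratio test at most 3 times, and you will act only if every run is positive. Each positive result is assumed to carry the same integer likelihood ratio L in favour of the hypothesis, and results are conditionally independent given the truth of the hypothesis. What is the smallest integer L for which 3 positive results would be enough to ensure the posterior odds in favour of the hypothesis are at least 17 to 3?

Prior odds = 0.071/0.929 = 71/929.
Target odds = 17/3.
Need L³ ≥ 17/3 ÷ (71/929) = 15793/213.
4³ = 64 < 15793/213 ≤ 125 = 5³, so L = 5.

5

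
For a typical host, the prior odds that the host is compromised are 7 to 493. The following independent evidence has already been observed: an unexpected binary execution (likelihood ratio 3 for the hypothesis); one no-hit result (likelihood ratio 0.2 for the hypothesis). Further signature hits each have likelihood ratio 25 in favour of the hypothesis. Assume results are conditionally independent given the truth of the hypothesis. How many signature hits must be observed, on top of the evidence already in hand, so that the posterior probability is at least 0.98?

Prior odds = 7/493.
Combined Bayes factor of the evidence already in hand = 3 × 0.2 = 0.6.
Odds after that evidence = (7/493) × 0.6 = 21/2465.
Target odds = 0.98/0.02 = 49.
Need 25ⁿ ≥ 49 ÷ (21/2465) = 17255/3.
25² = 625 falls short of 17255/3 but 25³ = 15625 reaches it, so n = 3.

3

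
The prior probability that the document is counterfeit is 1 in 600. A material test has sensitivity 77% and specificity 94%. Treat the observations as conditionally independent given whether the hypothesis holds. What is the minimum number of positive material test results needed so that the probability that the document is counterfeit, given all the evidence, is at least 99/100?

5

Prior odds = (1/600)/(599/600) = 1/599.
False-positive rate = 1 − 0.94 = 0.06; likelihood ratio of a positive = 0.77/0.06 = 77/6.
Target odds: 0.99 ÷ 0.01 = 99.
Need (1/599) × (77/6)ⁿ ≥ 99, i.e. (77/6)ⁿ ≥ 59301.
(77/6)⁴ = 35153041/1296 falls short of 59301 but (77/6)⁵ ≈348095 reaches it, so n = 5.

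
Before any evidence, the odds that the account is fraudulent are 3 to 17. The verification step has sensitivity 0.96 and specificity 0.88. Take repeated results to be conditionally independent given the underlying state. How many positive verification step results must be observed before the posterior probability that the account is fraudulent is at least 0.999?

5

Prior odds = 3/17.
False-positive rate = 1 − 0.88 = 0.12; likelihood ratio of a positive = 0.96/0.12 = 8.
Target odds: 0.999 ÷ 0.001 = 999.
Need (3/17) × 8ⁿ ≥ 999, i.e. 8ⁿ ≥ 5661.
8⁴ = 4096 falls short of 5661 but 8⁵ = 32768 reaches it, so n = 5.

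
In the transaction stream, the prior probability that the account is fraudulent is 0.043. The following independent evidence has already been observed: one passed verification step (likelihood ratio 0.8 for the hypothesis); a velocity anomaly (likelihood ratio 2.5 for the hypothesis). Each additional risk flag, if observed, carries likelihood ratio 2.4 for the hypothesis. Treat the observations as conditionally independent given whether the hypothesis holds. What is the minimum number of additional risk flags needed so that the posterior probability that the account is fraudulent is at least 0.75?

Prior odds = 0.043/0.957 = 43/957.
Combined Bayes factor of the evidence already in hand = 0.8 × 2.5 = 2.
Odds after that evidence = (43/957) × 2 = 86/957.
Target odds = 0.75/0.25 = 3.
Need 2.4ⁿ ≥ 3 ÷ (86/957) = 2871/86.
2.4⁴ = 33.1776 falls short of 2871/86 but 2.4⁵ = 79.62624 reaches it, so n = 5.

5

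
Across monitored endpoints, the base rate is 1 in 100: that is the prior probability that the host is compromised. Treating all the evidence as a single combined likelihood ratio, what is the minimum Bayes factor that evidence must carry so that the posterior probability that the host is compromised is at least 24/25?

Prior odds = 0.01/0.99 = 1/99.
Target odds = 0.96/0.04 = 24.
Required Bayes factor = 24 ÷ (1/99) = 2376.

2376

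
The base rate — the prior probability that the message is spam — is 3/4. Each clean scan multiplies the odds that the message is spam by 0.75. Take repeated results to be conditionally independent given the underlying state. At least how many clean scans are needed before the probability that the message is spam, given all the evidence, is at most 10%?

Prior odds: 0.75 ÷ 0.25 = 3.
Likelihood ratio per clean scan = 0.75.
Target odds: 0.1 ÷ 0.9 = 1/9.
Need 3 × 0.75ⁿ ≤ 1/9, i.e. 0.75ⁿ ≤ 1/27.
0.75¹¹ = 177147/4194304 is still above 1/27 but 0.75¹² = 531441/16777216 is at or below it, so n = 12.

12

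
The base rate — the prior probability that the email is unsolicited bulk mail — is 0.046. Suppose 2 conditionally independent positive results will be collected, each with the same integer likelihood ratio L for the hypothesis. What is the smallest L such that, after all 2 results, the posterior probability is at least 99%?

Prior odds = 0.046/0.954 = 23/477.
Target odds = 0.99/0.01 = 99.
Need L² ≥ 99 ÷ (23/477) = 47223/23.
45² = 2025 < 47223/23 ≤ 2116 = 46², so L = 46.

46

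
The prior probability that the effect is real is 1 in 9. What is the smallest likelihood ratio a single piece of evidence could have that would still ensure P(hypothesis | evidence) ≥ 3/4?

Prior odds = (1/9)/(8/9) = 0.125.
Target odds = 0.75/0.25 = 3.
Required Bayes factor = 3 ÷ 0.125 = 24.

24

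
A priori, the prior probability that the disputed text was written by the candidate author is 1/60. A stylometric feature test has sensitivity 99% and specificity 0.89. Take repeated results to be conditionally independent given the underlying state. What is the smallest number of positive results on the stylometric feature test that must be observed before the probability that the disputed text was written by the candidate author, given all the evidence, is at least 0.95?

4

Prior odds: (1/60) ÷ (59/60) = 1/59.
False-positive rate = 1 − 0.89 = 0.11; likelihood ratio of a positive = 0.99/0.11 = 9.
Target posterior odds = 0.95/0.05 = 19.
Need (1/59) × 9ⁿ ≥ 19, i.e. 9ⁿ ≥ 1121.
9³ = 729 falls short of 1121 but 9⁴ = 6561 reaches it, so n = 4.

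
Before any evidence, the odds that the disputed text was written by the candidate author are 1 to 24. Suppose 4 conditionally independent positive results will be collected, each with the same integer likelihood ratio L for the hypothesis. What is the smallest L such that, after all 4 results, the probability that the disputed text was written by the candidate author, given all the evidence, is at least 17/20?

4

Prior odds = 1/24.
Target odds = 0.85/0.15 = 17/3.
Need L⁴ ≥ 17/3 ÷ (1/24) = 136.
3⁴ = 81 < 136 ≤ 256 = 4⁴, so L = 4.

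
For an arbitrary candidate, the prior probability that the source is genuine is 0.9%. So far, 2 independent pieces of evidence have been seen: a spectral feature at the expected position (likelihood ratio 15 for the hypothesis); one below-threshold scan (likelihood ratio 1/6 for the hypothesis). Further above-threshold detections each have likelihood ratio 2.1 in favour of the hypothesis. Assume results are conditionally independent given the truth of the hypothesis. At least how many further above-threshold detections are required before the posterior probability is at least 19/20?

Prior odds = 0.009/0.991 = 9/991.
Combined Bayes factor of the evidence already in hand = 15 × (1/6) = 2.5.
Odds after that evidence = (9/991) × 2.5 = 45/1982.
Target odds = 0.95/0.05 = 19.
Need 2.1ⁿ ≥ 19 ÷ (45/1982) = 37658/45.
2.1⁹ ≈794.28 falls short of 37658/45 but 2.1¹⁰ ≈1667.99 reaches it, so n = 10.

10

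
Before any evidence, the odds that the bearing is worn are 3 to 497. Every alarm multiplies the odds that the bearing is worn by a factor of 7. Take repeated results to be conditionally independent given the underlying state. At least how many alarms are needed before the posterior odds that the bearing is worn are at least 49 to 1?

Prior odds = 3/497.
Likelihood ratio per alarm = 7.
Target odds = 49.
Require 7ⁿ ≥ 49 ÷ (3/497) = 24353/3.
7⁴ = 2401 falls short of 24353/3 but 7⁵ = 16807 reaches it, so n = 5.

5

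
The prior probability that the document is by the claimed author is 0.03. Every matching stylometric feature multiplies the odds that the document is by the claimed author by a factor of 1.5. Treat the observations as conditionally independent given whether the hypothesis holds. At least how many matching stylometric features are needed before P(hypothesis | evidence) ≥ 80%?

12

Prior odds: 0.03 ÷ 0.97 = 3/97.
Likelihood ratio per matching stylometric feature = 1.5.
Target posterior odds = 0.8/0.2 = 4.
Require 1.5ⁿ ≥ 4 ÷ (3/97) = 388/3.
1.5¹¹ = 177147/2048 falls short of 388/3 but 1.5¹² = 531441/4096 reaches it, so n = 12.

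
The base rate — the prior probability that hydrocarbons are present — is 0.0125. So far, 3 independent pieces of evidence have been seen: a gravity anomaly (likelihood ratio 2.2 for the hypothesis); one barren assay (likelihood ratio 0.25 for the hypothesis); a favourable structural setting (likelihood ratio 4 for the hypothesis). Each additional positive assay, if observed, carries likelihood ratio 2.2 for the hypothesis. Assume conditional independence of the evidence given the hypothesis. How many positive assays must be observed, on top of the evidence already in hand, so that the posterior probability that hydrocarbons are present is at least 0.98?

10

Prior odds = 0.0125/0.9875 = 1/79.
Combined Bayes factor of the evidence already in hand = 2.2 × 0.25 × 4 = 2.2.
Odds after that evidence = (1/79) × 2.2 = 11/395.
Target odds = 0.98/0.02 = 49.
Need 2.2ⁿ ≥ 49 ÷ (11/395) = 19355/11.
2.2⁹ ≈1207.27 falls short of 19355/11 but 2.2¹⁰ ≈2655.99 reaches it, so n = 10.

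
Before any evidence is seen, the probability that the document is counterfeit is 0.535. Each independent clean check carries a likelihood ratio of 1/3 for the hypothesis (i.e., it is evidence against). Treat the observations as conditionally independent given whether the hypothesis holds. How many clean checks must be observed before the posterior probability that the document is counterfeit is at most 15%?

2

Prior odds: 0.535 ÷ 0.465 = 107/93.
Likelihood ratio per clean check = 1/3.
Target posterior odds = 0.15/0.85 = 3/17.
Need (107/93) × (1/3)ⁿ ≤ 3/17, i.e. (1/3)ⁿ ≤ 279/1819.
(1/3)¹ = 1/3 is still above 279/1819 but (1/3)² = 1/9 is at or below it, so n = 2.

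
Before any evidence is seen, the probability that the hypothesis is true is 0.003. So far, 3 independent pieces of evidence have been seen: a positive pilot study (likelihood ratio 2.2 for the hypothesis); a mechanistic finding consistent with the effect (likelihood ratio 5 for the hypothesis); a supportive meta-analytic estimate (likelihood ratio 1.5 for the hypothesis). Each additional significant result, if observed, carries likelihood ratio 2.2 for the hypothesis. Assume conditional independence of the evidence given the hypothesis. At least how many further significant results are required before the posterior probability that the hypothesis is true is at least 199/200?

11

Prior odds = 0.003/0.997 = 3/997.
Combined Bayes factor of the evidence already in hand = 2.2 × 5 × 1.5 = 16.5.
Odds after that evidence = (3/997) × 16.5 = 99/1994.
Target odds = 0.995/0.005 = 199.
Need 2.2ⁿ ≥ 199 ÷ (99/1994) = 396806/99.
2.2¹⁰ ≈2655.99 falls short of 396806/99 but 2.2¹¹ ≈5843.18 reaches it, so n = 11.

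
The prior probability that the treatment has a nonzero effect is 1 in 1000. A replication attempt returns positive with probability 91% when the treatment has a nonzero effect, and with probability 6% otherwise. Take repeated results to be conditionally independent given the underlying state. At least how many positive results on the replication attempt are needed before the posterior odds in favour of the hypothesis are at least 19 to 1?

Prior odds: 0.001 ÷ 0.999 = 1/999.
Likelihood ratio of a positive result = 0.91/0.06 = 91/6.
Target odds = 19.
Require (91/6)ⁿ ≥ 19 ÷ (1/999) = 18981.
(91/6)³ = 753571/216 falls short of 18981 but (91/6)⁴ = 68574961/1296 reaches it, so n = 4.

4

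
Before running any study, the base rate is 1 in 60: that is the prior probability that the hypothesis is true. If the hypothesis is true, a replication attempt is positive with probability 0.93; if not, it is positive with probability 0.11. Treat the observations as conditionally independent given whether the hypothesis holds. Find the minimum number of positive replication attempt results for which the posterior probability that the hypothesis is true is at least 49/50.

4

Prior odds = (1/60)/(59/60) = 1/59.
Likelihood ratio of a positive = 0.93/0.11 = 93/11.
Target odds: 0.98 ÷ 0.02 = 49.
Require (93/11)ⁿ ≥ 49 ÷ (1/59) = 2891.
(93/11)³ = 804357/1331 falls short of 2891 but (93/11)⁴ = 74805201/14641 reaches it, so n = 4.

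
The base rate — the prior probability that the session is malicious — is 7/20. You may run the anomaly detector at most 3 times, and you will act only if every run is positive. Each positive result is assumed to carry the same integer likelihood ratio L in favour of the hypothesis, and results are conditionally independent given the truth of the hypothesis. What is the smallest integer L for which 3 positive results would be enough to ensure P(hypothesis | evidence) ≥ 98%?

5

Prior odds = 0.35/0.65 = 7/13.
Target odds = 0.98/0.02 = 49.
Need L³ ≥ 49 ÷ (7/13) = 91.
4³ = 64 < 91 ≤ 125 = 5³, so L = 5.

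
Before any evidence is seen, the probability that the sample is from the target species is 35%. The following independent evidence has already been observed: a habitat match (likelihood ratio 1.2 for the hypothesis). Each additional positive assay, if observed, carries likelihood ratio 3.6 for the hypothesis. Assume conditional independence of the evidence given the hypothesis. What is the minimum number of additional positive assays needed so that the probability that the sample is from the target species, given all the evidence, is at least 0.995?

5

Prior odds = 0.35/0.65 = 7/13.
Bayes factor of the evidence already in hand = 1.2.
Odds after that evidence = (7/13) × 1.2 = 42/65.
Target odds = 0.995/0.005 = 199.
Need 3.6ⁿ ≥ 199 ÷ (42/65) = 12935/42.
3.6⁴ = 167.9616 falls short of 12935/42 but 3.6⁵ = 604.66176 reaches it, so n = 5.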